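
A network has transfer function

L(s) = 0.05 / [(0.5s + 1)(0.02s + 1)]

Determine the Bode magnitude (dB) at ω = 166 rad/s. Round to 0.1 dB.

At ω = 166 rad/s:
pole (1 + j166·0.5) = 1 + j83 → |·| ≈ 83.006, ∠ ≈ 89.31°
pole (1 + j166·0.02) = 1 + j3.32 → |·| ≈ 3.4673, ∠ ≈ 73.24°
|L| = 0.05 · 1 / (83.006 · 3.4673) ≈ 0.00017373
Gain = 20 log₁₀(0.00017373) ≈ -75.20 dB

-75.2 dB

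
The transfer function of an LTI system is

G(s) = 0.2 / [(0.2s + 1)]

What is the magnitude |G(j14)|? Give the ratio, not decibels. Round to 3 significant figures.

At ω = 14 rad/s:
pole (1 + j14·0.2) = 1 + j2.8 → |·| ≈ 2.9732, ∠ ≈ 70.35°
|G| = 0.2 · 1 / (2.9732) ≈ 0.067268

0.0673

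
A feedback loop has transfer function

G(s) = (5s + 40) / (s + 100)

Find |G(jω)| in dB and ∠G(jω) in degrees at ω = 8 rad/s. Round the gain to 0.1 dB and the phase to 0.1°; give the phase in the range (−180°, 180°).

-5.0 dB, 40.4°

Substitute s = j8:
Numerator: 5(j8) + 40 = 40 + j40
Denominator: (j8) + 100 = 100 + j8
|N| = √(40² + 40²) ≈ 56.569, ∠N ≈ 45.00°
|D| = √(100² + 8²) ≈ 100.32, ∠D ≈ 4.57°
|G| = 56.569 / 100.32 ≈ 0.56389
Gain = 20 log₁₀(0.56389) ≈ -4.98 dB
∠G = 45.00° − 4.57° = 40.43°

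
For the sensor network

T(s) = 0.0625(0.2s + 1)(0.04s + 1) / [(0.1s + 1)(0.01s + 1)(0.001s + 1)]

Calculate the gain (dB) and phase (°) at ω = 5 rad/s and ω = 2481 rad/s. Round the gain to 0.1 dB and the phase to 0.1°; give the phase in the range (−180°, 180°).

ω = 5: -21.9 dB, 26.6°; ω = 2481: -14.6 dB, -66.2°

At ω = 5 rad/s:
zero (1 + j5·0.2) = 1 + j1 → |·| ≈ 1.4142, ∠ ≈ 45.00°
zero (1 + j5·0.04) = 1 + j0.2 → |·| ≈ 1.0198, ∠ ≈ 11.31°
pole (1 + j5·0.1) = 1 + j0.5 → |·| ≈ 1.118, ∠ ≈ 26.57°
pole (1 + j5·0.01) = 1 + j0.05 → |·| ≈ 1.0012, ∠ ≈ 2.86°
pole (1 + j5·0.001) = 1 + j0.005 → |·| ≈ 1, ∠ ≈ 0.29°
|T| = 0.0625 · 1.4142 · 1.0198 / (1.118 · 1.0012 · 1) ≈ 0.080527
Gain = 20 log₁₀(0.080527) ≈ -21.88 dB
∠T = (45.00° + 11.31°) − (26.57° + 2.86° + 0.29°) = 26.59°

At ω = 2481 rad/s:
zero (1 + j2481·0.2) = 1 + j496.2 → |·| ≈ 496.2, ∠ ≈ 89.88°
zero (1 + j2481·0.04) = 1 + j99.24 → |·| ≈ 99.245, ∠ ≈ 89.42°
pole (1 + j2481·0.1) = 1 + j248.1 → |·| ≈ 248.1, ∠ ≈ 89.77°
pole (1 + j2481·0.01) = 1 + j24.81 → |·| ≈ 24.83, ∠ ≈ 87.69°
pole (1 + j2481·0.001) = 1 + j2.481 → |·| ≈ 2.675, ∠ ≈ 68.05°
|T| = 0.0625 · 496.2 · 99.245 / (248.1 · 24.83 · 2.675) ≈ 0.18677
Gain = 20 log₁₀(0.18677) ≈ -14.57 dB
∠T = (89.88° + 89.42°) − (89.77° + 87.69° + 68.05°) = -66.21°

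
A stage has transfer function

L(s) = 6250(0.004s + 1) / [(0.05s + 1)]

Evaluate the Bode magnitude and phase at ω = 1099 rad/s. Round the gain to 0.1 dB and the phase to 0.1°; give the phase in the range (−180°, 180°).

54.2 dB, -11.8°

At ω = 1099 rad/s:
zero (1 + j1099·0.004) = 1 + j4.396 → |·| ≈ 4.5083, ∠ ≈ 77.18°
pole (1 + j1099·0.05) = 1 + j54.95 → |·| ≈ 54.959, ∠ ≈ 88.96°
|L| = 6250 · 4.5083 / (54.959) ≈ 512.69
Gain = 20 log₁₀(512.69) ≈ 54.20 dB
∠L = (77.18°) − (88.96°) = -11.78°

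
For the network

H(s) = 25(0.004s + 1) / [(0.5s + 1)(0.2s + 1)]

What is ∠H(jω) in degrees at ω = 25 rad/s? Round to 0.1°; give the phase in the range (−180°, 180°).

At ω = 25 rad/s:
zero (1 + j25·0.004) = 1 + j0.1 → |·| ≈ 1.005, ∠ ≈ 5.71°
pole (1 + j25·0.5) = 1 + j12.5 → |·| ≈ 12.54, ∠ ≈ 85.43°
pole (1 + j25·0.2) = 1 + j5 → |·| ≈ 5.099, ∠ ≈ 78.69°
∠H = (5.71°) − (85.43° + 78.69°) = -158.41°

-158.4°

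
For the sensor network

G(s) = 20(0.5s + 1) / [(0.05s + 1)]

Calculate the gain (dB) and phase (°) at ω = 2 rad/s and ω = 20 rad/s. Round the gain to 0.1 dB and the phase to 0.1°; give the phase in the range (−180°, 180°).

At ω = 2 rad/s:
zero (1 + j2·0.5) = 1 + j1 → |·| ≈ 1.4142, ∠ ≈ 45.00°
pole (1 + j2·0.05) = 1 + j0.1 → |·| ≈ 1.005, ∠ ≈ 5.71°
|G| = 20 · 1.4142 / (1.005) ≈ 28.143
Gain = 20 log₁₀(28.143) ≈ 28.99 dB
∠G = (45.00°) − (5.71°) = 39.29°

At ω = 20 rad/s:
zero (1 + j20·0.5) = 1 + j10 → |·| ≈ 10.05, ∠ ≈ 84.29°
pole (1 + j20·0.05) = 1 + j1 → |·| ≈ 1.4142, ∠ ≈ 45.00°
|G| = 20 · 10.05 / (1.4142) ≈ 142.13
Gain = 20 log₁₀(142.13) ≈ 43.05 dB
∠G = (84.29°) − (45.00°) = 39.29°

ω = 2: 29.0 dB, 39.3°; ω = 20: 43.1 dB, 39.3°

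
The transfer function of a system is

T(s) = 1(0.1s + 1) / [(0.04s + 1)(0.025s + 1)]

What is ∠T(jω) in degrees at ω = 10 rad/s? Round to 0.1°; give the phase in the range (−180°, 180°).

9.2°

At ω = 10 rad/s:
zero (1 + j10·0.1) = 1 + j1 → |·| ≈ 1.4142, ∠ ≈ 45.00°
pole (1 + j10·0.04) = 1 + j0.4 → |·| ≈ 1.077, ∠ ≈ 21.80°
pole (1 + j10·0.025) = 1 + j0.25 → |·| ≈ 1.0308, ∠ ≈ 14.04°
∠T = (45.00°) − (21.80° + 14.04°) = 9.16°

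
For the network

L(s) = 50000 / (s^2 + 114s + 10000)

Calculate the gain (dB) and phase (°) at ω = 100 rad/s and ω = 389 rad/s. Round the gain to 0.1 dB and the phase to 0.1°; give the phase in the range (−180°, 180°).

At s = jω = j100:
quadratic: (j100)² + 114·j100 + 10000 = 0 + j11400 → |·| ≈ 11400, ∠ ≈ 90.00°
|L| = 50000 / 11400 ≈ 4.386
Gain = 20 log₁₀(4.386) ≈ 12.84 dB
∠L = 0.00° − 90.00° = -90.00°

At s = jω = j389:
quadratic: (j389)² + 114·j389 + 10000 = -141321 + j44346 → |·| ≈ 1.4812e+05, ∠ ≈ 162.58°
|L| = 50000 / 1.4812e+05 ≈ 0.33756
Gain = 20 log₁₀(0.33756) ≈ -9.43 dB
∠L = 0.00° − 162.58° = -162.58°

ω = 100: 12.8 dB, -90.0°; ω = 389: -9.4 dB, -162.6°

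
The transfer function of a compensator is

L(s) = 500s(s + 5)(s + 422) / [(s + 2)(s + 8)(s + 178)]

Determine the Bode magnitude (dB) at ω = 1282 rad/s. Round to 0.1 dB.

54.3 dB

At s = jω = j1282:
zero (s+5): 5 + j1282 → |·| = √(5²+1282²) = √1643549 ≈ 1282, ∠ = arctan(1282/5) ≈ 89.78°
zero (s+422): 422 + j1282 → |·| = √(422²+1282²) = √1821608 ≈ 1349.7, ∠ = arctan(1282/422) ≈ 71.78°
zero at origin: s = j1282 → |·| = 1282, ∠ = 90.00°
pole (s+2): 2 + j1282 → |·| = √(2²+1282²) = √1643528 ≈ 1282, ∠ = arctan(1282/2) ≈ 89.91°
pole (s+8): 8 + j1282 → |·| = √(8²+1282²) = √1643588 ≈ 1282, ∠ = arctan(1282/8) ≈ 89.64°
pole (s+178): 178 + j1282 → |·| = √(178²+1282²) = √1675208 ≈ 1294.3, ∠ = arctan(1282/178) ≈ 82.10°
|L| = 500 · 2.2183e+09 / 2.1272e+09 ≈ 521.41
Gain = 20 log₁₀(521.41) ≈ 54.34 dB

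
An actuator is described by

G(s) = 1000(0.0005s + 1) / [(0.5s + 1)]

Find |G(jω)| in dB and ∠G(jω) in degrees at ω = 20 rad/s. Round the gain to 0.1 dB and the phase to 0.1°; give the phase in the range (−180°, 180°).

At ω = 20 rad/s:
zero (1 + j20·0.0005) = 1 + j0.01 → |·| ≈ 1, ∠ ≈ 0.57°
pole (1 + j20·0.5) = 1 + j10 → |·| ≈ 10.05, ∠ ≈ 84.29°
|G| = 1000 · 1 / (10.05) ≈ 99.502
Gain = 20 log₁₀(99.502) ≈ 39.96 dB
∠G = (0.57°) − (84.29°) = -83.72°

40.0 dB, -83.7°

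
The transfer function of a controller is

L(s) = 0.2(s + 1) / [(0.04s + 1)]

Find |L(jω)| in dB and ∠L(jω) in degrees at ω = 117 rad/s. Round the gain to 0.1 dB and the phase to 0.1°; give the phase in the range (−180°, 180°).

13.8 dB, 11.6°

At ω = 117 rad/s:
zero (1 + j117·1) = 1 + j117 → |·| ≈ 117, ∠ ≈ 89.51°
pole (1 + j117·0.04) = 1 + j4.68 → |·| ≈ 4.7856, ∠ ≈ 77.94°
|L| = 0.2 · 117 / (4.7856) ≈ 4.8897
Gain = 20 log₁₀(4.8897) ≈ 13.79 dB
∠L = (89.51°) − (77.94°) = 11.57°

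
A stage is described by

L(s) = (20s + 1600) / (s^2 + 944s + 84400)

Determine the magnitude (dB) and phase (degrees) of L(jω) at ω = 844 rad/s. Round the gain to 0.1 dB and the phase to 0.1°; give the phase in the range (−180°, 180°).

Substitute s = j844:
Numerator: 20(j844) + 1600 = 1600 + j16880
Denominator: (j844)^2 + 944(j844) + 84400 = -627936 + j796736
|N| = √(1600² + 16880²) ≈ 16956, ∠N ≈ 84.59°
|D| = √(627936² + 796736²) ≈ 1.0144e+06, ∠D ≈ 128.24°
|L| = 16956 / 1.0144e+06 ≈ 0.016715
Gain = 20 log₁₀(0.016715) ≈ -35.54 dB
∠L = 84.59° − 128.24° = -43.65°

-35.5 dB, -43.7°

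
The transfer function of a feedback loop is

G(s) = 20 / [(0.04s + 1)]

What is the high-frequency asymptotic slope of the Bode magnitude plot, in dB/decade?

Each pole contributes −20 dB/decade at high frequency; each zero contributes +20 dB/decade.
Net: 0 zero(s) − 1 pole(s) → -20 dB/decade.

-20 dB/decade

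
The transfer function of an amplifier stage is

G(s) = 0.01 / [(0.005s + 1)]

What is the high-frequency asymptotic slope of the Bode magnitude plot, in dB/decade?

Each pole contributes −20 dB/decade at high frequency; each zero contributes +20 dB/decade.
Net: 0 zero(s) − 1 pole(s) → -20 dB/decade.

-20 dB/decade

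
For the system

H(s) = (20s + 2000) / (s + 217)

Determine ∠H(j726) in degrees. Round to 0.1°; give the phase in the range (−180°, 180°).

8.8°

Substitute s = j726:
Numerator: 20(j726) + 2000 = 2000 + j14520
Denominator: (j726) + 217 = 217 + j726
|N| = √(2000² + 14520²) ≈ 14657, ∠N ≈ 82.16°
|D| = √(217² + 726²) ≈ 757.74, ∠D ≈ 73.36°
∠H = 82.16° − 73.36° = 8.80°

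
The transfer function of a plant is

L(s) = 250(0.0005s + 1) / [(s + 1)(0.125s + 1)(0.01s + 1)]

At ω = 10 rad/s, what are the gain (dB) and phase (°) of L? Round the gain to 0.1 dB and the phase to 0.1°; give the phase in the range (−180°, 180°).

At ω = 10 rad/s:
zero (1 + j10·0.0005) = 1 + j0.005 → |·| ≈ 1, ∠ ≈ 0.29°
pole (1 + j10·1) = 1 + j10 → |·| ≈ 10.05, ∠ ≈ 84.29°
pole (1 + j10·0.125) = 1 + j1.25 → |·| ≈ 1.6008, ∠ ≈ 51.34°
pole (1 + j10·0.01) = 1 + j0.1 → |·| ≈ 1.005, ∠ ≈ 5.71°
|L| = 250 · 1 / (10.05 · 1.6008 · 1.005) ≈ 15.462
Gain = 20 log₁₀(15.462) ≈ 23.79 dB
∠L = (0.29°) − (84.29° + 51.34° + 5.71°) = -141.05°

23.8 dB, -141.1°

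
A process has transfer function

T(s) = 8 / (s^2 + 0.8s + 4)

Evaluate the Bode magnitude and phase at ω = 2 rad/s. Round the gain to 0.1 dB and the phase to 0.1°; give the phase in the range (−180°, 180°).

At s = jω = j2:
quadratic: (j2)² + 0.8·j2 + 4 = 0 + j1.6 → |·| ≈ 1.6, ∠ ≈ 90.00°
|T| = 8 / 1.6 ≈ 5
Gain = 20 log₁₀(5) ≈ 13.98 dB
∠T = 0.00° − 90.00° = -90.00°

14.0 dB, -90.0°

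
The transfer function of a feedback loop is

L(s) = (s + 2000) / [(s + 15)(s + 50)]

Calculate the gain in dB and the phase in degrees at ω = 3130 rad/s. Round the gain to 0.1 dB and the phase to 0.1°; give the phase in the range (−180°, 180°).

At s = jω = j3130:
zero (s+2000): 2000 + j3130 → |·| = √(2000²+3130²) = √13796900 ≈ 3714.4, ∠ = arctan(3130/2000) ≈ 57.42°
pole (s+15): 15 + j3130 → |·| = √(15²+3130²) = √9797125 ≈ 3130, ∠ = arctan(3130/15) ≈ 89.73°
pole (s+50): 50 + j3130 → |·| = √(50²+3130²) = √9799400 ≈ 3130.4, ∠ = arctan(3130/50) ≈ 89.08°
|L| = 1 · 3714.4 / 9.7982e+06 ≈ 0.00037909
Gain = 20 log₁₀(0.00037909) ≈ -68.43 dB
∠L = 57.42° − 178.81° = -121.39°

-68.4 dB, -121.4°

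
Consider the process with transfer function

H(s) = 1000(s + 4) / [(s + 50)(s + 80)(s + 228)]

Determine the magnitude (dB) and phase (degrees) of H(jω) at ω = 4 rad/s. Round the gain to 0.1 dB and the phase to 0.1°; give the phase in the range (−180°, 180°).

-44.2 dB, 36.6°

At s = jω = j4:
zero (s+4): 4 + j4 → |·| = √(4²+4²) = √32 ≈ 5.6569, ∠ = arctan(4/4) ≈ 45.00°
pole (s+50): 50 + j4 → |·| = √(50²+4²) = √2516 ≈ 50.16, ∠ = arctan(4/50) ≈ 4.57°
pole (s+80): 80 + j4 → |·| = √(80²+4²) = √6416 ≈ 80.1, ∠ = arctan(4/80) ≈ 2.86°
pole (s+228): 228 + j4 → |·| = √(228²+4²) = √52000 ≈ 228.04, ∠ = arctan(4/228) ≈ 1.01°
|H| = 1000 · 5.6569 / 9.1622e+05 ≈ 0.0061742
Gain = 20 log₁₀(0.0061742) ≈ -44.19 dB
∠H = 45.00° − 8.44° = 36.56°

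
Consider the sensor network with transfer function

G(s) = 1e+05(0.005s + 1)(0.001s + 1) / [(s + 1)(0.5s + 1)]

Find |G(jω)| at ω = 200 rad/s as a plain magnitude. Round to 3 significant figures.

At ω = 200 rad/s:
zero (1 + j200·0.005) = 1 + j1 → |·| ≈ 1.4142, ∠ ≈ 45.00°
zero (1 + j200·0.001) = 1 + j0.2 → |·| ≈ 1.0198, ∠ ≈ 11.31°
pole (1 + j200·1) = 1 + j200 → |·| ≈ 200, ∠ ≈ 89.71°
pole (1 + j200·0.5) = 1 + j100 → |·| ≈ 100, ∠ ≈ 89.43°
|G| = 1e+05 · 1.4142 · 1.0198 / (200 · 100) ≈ 7.211

7.21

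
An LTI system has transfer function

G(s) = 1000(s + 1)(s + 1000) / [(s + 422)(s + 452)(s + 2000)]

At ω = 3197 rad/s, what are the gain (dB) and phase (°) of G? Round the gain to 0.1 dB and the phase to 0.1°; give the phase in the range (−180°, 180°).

At s = jω = j3197:
zero (s+1): 1 + j3197 → |·| = √(1²+3197²) = √10220810 ≈ 3197, ∠ = arctan(3197/1) ≈ 89.98°
zero (s+1000): 1000 + j3197 → |·| = √(1000²+3197²) = √11220809 ≈ 3349.7, ∠ = arctan(3197/1000) ≈ 72.63°
pole (s+422): 422 + j3197 → |·| = √(422²+3197²) = √10398893 ≈ 3224.7, ∠ = arctan(3197/422) ≈ 82.48°
pole (s+452): 452 + j3197 → |·| = √(452²+3197²) = √10425113 ≈ 3228.8, ∠ = arctan(3197/452) ≈ 81.95°
pole (s+2000): 2000 + j3197 → |·| = √(2000²+3197²) = √14220809 ≈ 3771, ∠ = arctan(3197/2000) ≈ 57.97°
|G| = 1000 · 1.0709e+07 / 3.9263e+10 ≈ 0.27275
Gain = 20 log₁₀(0.27275) ≈ -11.28 dB
∠G = 162.61° − 222.40° = -59.79°

-11.3 dB, -59.8°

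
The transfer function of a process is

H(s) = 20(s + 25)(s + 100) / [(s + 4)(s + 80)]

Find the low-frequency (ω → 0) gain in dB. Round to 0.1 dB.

43.9 dB

H(0) = 20·25·100 / (4·80) = 156.25
20 log₁₀(156.25) ≈ 43.88 dB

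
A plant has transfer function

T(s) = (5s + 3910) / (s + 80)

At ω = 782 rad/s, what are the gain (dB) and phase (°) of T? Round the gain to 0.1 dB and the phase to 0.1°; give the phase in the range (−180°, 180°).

Substitute s = j782:
Numerator: 5(j782) + 3910 = 3910 + j3910
Denominator: (j782) + 80 = 80 + j782
|N| = √(3910² + 3910²) ≈ 5529.6, ∠N ≈ 45.00°
|D| = √(80² + 782²) ≈ 786.08, ∠D ≈ 84.16°
|T| = 5529.6 / 786.08 ≈ 7.0344
Gain = 20 log₁₀(7.0344) ≈ 16.94 dB
∠T = 45.00° − 84.16° = -39.16°

16.9 dB, -39.2°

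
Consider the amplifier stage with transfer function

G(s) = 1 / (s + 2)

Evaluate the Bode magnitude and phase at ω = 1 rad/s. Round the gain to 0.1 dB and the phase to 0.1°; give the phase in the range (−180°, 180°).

-7.0 dB, -26.6°

Substitute s = j1:
Numerator: 1 = 1 + j0
Denominator: (j1) + 2 = 2 + j1
|N| = √(1² + 0²) ≈ 1, ∠N ≈ 0.00°
|D| = √(2² + 1²) ≈ 2.2361, ∠D ≈ 26.57°
|G| = 1 / 2.2361 ≈ 0.44721
Gain = 20 log₁₀(0.44721) ≈ -6.99 dB
∠G = 0.00° − 26.57° = -26.57°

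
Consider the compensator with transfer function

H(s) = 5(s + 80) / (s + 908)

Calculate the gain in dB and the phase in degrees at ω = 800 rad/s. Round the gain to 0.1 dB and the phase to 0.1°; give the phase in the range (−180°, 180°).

At s = jω = j800:
zero (s+80): 80 + j800 → |·| = √(80²+800²) = √646400 ≈ 803.99, ∠ = arctan(800/80) ≈ 84.29°
pole (s+908): 908 + j800 → |·| = √(908²+800²) = √1464464 ≈ 1210.2, ∠ = arctan(800/908) ≈ 41.38°
|H| = 5 · 803.99 / 1210.2 ≈ 3.3217
Gain = 20 log₁₀(3.3217) ≈ 10.43 dB
∠H = 84.29° − 41.38° = 42.91°

10.4 dB, 42.9°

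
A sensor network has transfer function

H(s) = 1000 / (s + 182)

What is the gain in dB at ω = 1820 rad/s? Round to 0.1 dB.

At s = jω = j1820:
pole (s+182): 182 + j1820 → |·| = √(182²+1820²) = √3345524 ≈ 1829.1, ∠ = arctan(1820/182) ≈ 84.29°
|H| = 1000 / 1829.1 ≈ 0.54672
Gain = 20 log₁₀(0.54672) ≈ -5.24 dB

-5.2 dB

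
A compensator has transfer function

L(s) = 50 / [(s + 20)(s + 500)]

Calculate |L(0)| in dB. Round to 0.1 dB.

-46.0 dB

L(0) = 50 / (20·500) = 0.005
20 log₁₀(0.005) ≈ -46.02 dB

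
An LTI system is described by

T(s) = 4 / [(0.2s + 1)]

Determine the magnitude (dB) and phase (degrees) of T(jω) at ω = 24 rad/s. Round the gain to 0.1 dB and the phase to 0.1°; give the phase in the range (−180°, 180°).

-1.8 dB, -78.2°

At ω = 24 rad/s:
pole (1 + j24·0.2) = 1 + j4.8 → |·| ≈ 4.9031, ∠ ≈ 78.23°
|T| = 4 · 1 / (4.9031) ≈ 0.81581
Gain = 20 log₁₀(0.81581) ≈ -1.77 dB
∠T = (0°) − (78.23°) = -78.23°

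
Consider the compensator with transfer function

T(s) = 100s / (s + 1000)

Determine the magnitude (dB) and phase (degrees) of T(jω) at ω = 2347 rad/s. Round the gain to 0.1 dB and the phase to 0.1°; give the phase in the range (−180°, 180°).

39.3 dB, 23.1°

At s = jω = j2347:
zero at origin: s = j2347 → |·| = 2347, ∠ = 90.00°
pole (s+1000): 1000 + j2347 → |·| = √(1000²+2347²) = √6508409 ≈ 2551.2, ∠ = arctan(2347/1000) ≈ 66.92°
|T| = 100 · 2347 / 2551.2 ≈ 91.996
Gain = 20 log₁₀(91.996) ≈ 39.28 dB
∠T = 90.00° − 66.92° = 23.08°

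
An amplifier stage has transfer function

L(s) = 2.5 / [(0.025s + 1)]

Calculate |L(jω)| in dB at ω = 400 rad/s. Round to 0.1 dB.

At ω = 400 rad/s:
pole (1 + j400·0.025) = 1 + j10 → |·| ≈ 10.05, ∠ ≈ 84.29°
|L| = 2.5 · 1 / (10.05) ≈ 0.24876
Gain = 20 log₁₀(0.24876) ≈ -12.08 dB

-12.1 dB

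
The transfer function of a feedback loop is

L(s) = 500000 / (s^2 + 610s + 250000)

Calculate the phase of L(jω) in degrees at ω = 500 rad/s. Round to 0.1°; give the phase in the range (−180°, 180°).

At s = jω = j500:
quadratic: (j500)² + 610·j500 + 250000 = 0 + j305000 → |·| ≈ 3.05e+05, ∠ ≈ 90.00°
∠L = 0.00° − 90.00° = -90.00°

-90.0°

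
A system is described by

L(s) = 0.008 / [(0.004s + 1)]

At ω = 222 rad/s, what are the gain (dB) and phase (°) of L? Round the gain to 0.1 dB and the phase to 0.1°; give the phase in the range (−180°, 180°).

-44.5 dB, -41.6°

At ω = 222 rad/s:
pole (1 + j222·0.004) = 1 + j0.888 → |·| ≈ 1.3374, ∠ ≈ 41.61°
|L| = 0.008 · 1 / (1.3374) ≈ 0.0059818
Gain = 20 log₁₀(0.0059818) ≈ -44.46 dB
∠L = (0°) − (41.61°) = -41.61°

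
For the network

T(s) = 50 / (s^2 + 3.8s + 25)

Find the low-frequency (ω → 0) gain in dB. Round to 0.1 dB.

6.0 dB

T(0) = 50 / 25 = 2
20 log₁₀(2) ≈ 6.02 dB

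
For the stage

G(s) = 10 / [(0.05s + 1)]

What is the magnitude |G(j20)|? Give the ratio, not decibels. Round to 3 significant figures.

7.07

At ω = 20 rad/s:
pole (1 + j20·0.05) = 1 + j1 → |·| ≈ 1.4142, ∠ ≈ 45.00°
|G| = 10 · 1 / (1.4142) ≈ 7.0711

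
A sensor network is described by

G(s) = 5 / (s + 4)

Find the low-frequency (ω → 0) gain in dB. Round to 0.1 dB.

1.9 dB

G(0) = 5 / (4) = 1.25
20 log₁₀(1.25) ≈ 1.94 dB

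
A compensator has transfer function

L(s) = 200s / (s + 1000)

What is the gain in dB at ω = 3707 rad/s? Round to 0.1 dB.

At s = jω = j3707:
zero at origin: s = j3707 → |·| = 3707, ∠ = 90.00°
pole (s+1000): 1000 + j3707 → |·| = √(1000²+3707²) = √14741849 ≈ 3839.5, ∠ = arctan(3707/1000) ≈ 74.90°
|L| = 200 · 3707 / 3839.5 ≈ 193.1
Gain = 20 log₁₀(193.1) ≈ 45.72 dB

45.7 dB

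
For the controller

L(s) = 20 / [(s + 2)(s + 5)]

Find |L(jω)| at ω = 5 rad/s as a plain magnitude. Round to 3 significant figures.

0.525

At s = jω = j5:
pole (s+2): 2 + j5 → |·| = √(2²+5²) = √29 ≈ 5.3852, ∠ = arctan(5/2) ≈ 68.20°
pole (s+5): 5 + j5 → |·| = √(5²+5²) = √50 ≈ 7.0711, ∠ = arctan(5/5) ≈ 45.00°
|L| = 20 / 38.079 ≈ 0.52522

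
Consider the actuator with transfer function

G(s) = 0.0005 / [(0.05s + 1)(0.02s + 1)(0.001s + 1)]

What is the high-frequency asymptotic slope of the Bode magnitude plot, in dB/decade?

-60 dB/decade

Each pole contributes −20 dB/decade at high frequency; each zero contributes +20 dB/decade.
Net: 0 zero(s) − 3 pole(s) → -60 dB/decade.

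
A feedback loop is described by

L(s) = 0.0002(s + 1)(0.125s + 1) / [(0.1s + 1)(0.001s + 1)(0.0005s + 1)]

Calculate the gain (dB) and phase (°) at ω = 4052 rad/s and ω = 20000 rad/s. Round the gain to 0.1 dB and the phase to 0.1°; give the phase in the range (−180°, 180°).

At ω = 4052 rad/s:
zero (1 + j4052·1) = 1 + j4052 → |·| ≈ 4052, ∠ ≈ 89.99°
zero (1 + j4052·0.125) = 1 + j506.5 → |·| ≈ 506.5, ∠ ≈ 89.89°
pole (1 + j4052·0.1) = 1 + j405.2 → |·| ≈ 405.2, ∠ ≈ 89.86°
pole (1 + j4052·0.001) = 1 + j4.052 → |·| ≈ 4.1736, ∠ ≈ 76.14°
pole (1 + j4052·0.0005) = 1 + j2.026 → |·| ≈ 2.2594, ∠ ≈ 63.73°
|L| = 0.0002 · 4052 · 506.5 / (405.2 · 4.1736 · 2.2594) ≈ 0.10743
Gain = 20 log₁₀(0.10743) ≈ -19.38 dB
∠L = (89.99° + 89.89°) − (89.86° + 76.14° + 63.73°) = -49.85°

At ω = 20000 rad/s:
zero (1 + j20000·1) = 1 + j20000 → |·| ≈ 20000, ∠ ≈ 90.00°
zero (1 + j20000·0.125) = 1 + j2500 → |·| ≈ 2500, ∠ ≈ 89.98°
pole (1 + j20000·0.1) = 1 + j2000 → |·| ≈ 2000, ∠ ≈ 89.97°
pole (1 + j20000·0.001) = 1 + j20 → |·| ≈ 20.025, ∠ ≈ 87.14°
pole (1 + j20000·0.0005) = 1 + j10 → |·| ≈ 10.05, ∠ ≈ 84.29°
|L| = 0.0002 · 20000 · 2500 / (2000 · 20.025 · 10.05) ≈ 0.024845
Gain = 20 log₁₀(0.024845) ≈ -32.10 dB
∠L = (90.00° + 89.98°) − (89.97° + 87.14° + 84.29°) = -81.42°

ω = 4052: -19.4 dB, -49.9°; ω = 20000: -32.1 dB, -81.4°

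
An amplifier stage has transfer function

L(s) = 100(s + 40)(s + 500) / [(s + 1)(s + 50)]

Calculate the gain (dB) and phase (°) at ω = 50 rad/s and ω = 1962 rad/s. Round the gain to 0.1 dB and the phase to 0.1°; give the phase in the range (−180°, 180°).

ω = 50: 59.2 dB, -76.8°; ω = 1962: 40.3 dB, -14.0°

At s = jω = j50:
zero (s+40): 40 + j50 → |·| = √(40²+50²) = √4100 ≈ 64.031, ∠ = arctan(50/40) ≈ 51.34°
zero (s+500): 500 + j50 → |·| = √(500²+50²) = √252500 ≈ 502.49, ∠ = arctan(50/500) ≈ 5.71°
pole (s+1): 1 + j50 → |·| = √(1²+50²) = √2501 ≈ 50.01, ∠ = arctan(50/1) ≈ 88.85°
pole (s+50): 50 + j50 → |·| = √(50²+50²) = √5000 ≈ 70.711, ∠ = arctan(50/50) ≈ 45.00°
|L| = 100 · 32175 / 3536.3 ≈ 909.85
Gain = 20 log₁₀(909.85) ≈ 59.18 dB
∠L = 57.05° − 133.85° = -76.80°

At s = jω = j1962:
zero (s+40): 40 + j1962 → |·| = √(40²+1962²) = √3851044 ≈ 1962.4, ∠ = arctan(1962/40) ≈ 88.83°
zero (s+500): 500 + j1962 → |·| = √(500²+1962²) = √4099444 ≈ 2024.7, ∠ = arctan(1962/500) ≈ 75.70°
pole (s+1): 1 + j1962 → |·| = √(1²+1962²) = √3849445 ≈ 1962, ∠ = arctan(1962/1) ≈ 89.97°
pole (s+50): 50 + j1962 → |·| = √(50²+1962²) = √3851944 ≈ 1962.6, ∠ = arctan(1962/50) ≈ 88.54°
|L| = 100 · 3.9733e+06 / 3.8506e+06 ≈ 103.19
Gain = 20 log₁₀(103.19) ≈ 40.27 dB
∠L = 164.53° − 178.51° = -13.98°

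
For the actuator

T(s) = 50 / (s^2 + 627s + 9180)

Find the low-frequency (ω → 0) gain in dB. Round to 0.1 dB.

-45.3 dB

T(0) = 50 / 9180 ≈ 0.0054466
20 log₁₀(0.0054466) ≈ -45.28 dB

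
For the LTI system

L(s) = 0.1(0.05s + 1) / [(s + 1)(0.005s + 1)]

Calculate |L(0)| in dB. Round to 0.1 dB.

L(0) = 0.1 · 1 / 1 = 0.1
20 log₁₀(0.1) ≈ -20.00 dB

-20.0 dB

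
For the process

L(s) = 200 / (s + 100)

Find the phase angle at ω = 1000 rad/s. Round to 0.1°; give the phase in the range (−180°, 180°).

-84.3°

Substitute s = j1000:
Numerator: 200 = 200 + j0
Denominator: (j1000) + 100 = 100 + j1000
|N| = √(200² + 0²) ≈ 200, ∠N ≈ 0.00°
|D| = √(100² + 1000²) ≈ 1005, ∠D ≈ 84.29°
∠L = 0.00° − 84.29° = -84.29°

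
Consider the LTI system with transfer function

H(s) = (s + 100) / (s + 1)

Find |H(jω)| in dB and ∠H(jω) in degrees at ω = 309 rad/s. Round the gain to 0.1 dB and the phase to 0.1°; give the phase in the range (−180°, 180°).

0.4 dB, -17.7°

Substitute s = j309:
Numerator: (j309) + 100 = 100 + j309
Denominator: (j309) + 1 = 1 + j309
|N| = √(100² + 309²) ≈ 324.78, ∠N ≈ 72.07°
|D| = √(1² + 309²) ≈ 309, ∠D ≈ 89.81°
|H| = 324.78 / 309 ≈ 1.0511
Gain = 20 log₁₀(1.0511) ≈ 0.43 dB
∠H = 72.07° − 89.81° = -17.74°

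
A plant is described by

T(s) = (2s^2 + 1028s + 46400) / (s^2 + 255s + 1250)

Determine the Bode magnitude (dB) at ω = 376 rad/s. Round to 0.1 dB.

Substitute s = j376:
Numerator: 2(j376)^2 + 1028(j376) + 46400 = -236352 + j386528
Denominator: (j376)^2 + 255(j376) + 1250 = -140126 + j95880
|N| = √(236352² + 386528²) ≈ 4.5306e+05, ∠N ≈ 121.44°
|D| = √(140126² + 95880²) ≈ 1.6979e+05, ∠D ≈ 145.62°
|T| = 4.5306e+05 / 1.6979e+05 ≈ 2.6684
Gain = 20 log₁₀(2.6684) ≈ 8.53 dB

8.5 dB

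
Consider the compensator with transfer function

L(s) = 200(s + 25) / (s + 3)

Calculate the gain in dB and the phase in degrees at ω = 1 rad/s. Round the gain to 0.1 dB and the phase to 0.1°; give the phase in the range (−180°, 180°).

At s = jω = j1:
zero (s+25): 25 + j1 → |·| = √(25²+1²) = √626 ≈ 25.02, ∠ = arctan(1/25) ≈ 2.29°
pole (s+3): 3 + j1 → |·| = √(3²+1²) = √10 ≈ 3.1623, ∠ = arctan(1/3) ≈ 18.43°
|L| = 200 · 25.02 / 3.1623 ≈ 1582.4
Gain = 20 log₁₀(1582.4) ≈ 63.99 dB
∠L = 2.29° − 18.43° = -16.14°

64.0 dB, -16.1°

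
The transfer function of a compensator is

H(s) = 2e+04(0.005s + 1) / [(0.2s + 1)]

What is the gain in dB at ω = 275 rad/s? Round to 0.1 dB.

55.8 dB

At ω = 275 rad/s:
zero (1 + j275·0.005) = 1 + j1.375 → |·| ≈ 1.7002, ∠ ≈ 53.97°
pole (1 + j275·0.2) = 1 + j55 → |·| ≈ 55.009, ∠ ≈ 88.96°
|H| = 2e+04 · 1.7002 / (55.009) ≈ 618.15
Gain = 20 log₁₀(618.15) ≈ 55.82 dB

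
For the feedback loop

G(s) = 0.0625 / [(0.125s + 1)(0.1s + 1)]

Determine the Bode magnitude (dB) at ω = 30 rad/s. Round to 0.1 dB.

-45.9 dB

At ω = 30 rad/s:
pole (1 + j30·0.125) = 1 + j3.75 → |·| ≈ 3.881, ∠ ≈ 75.07°
pole (1 + j30·0.1) = 1 + j3 → |·| ≈ 3.1623, ∠ ≈ 71.57°
|G| = 0.0625 · 1 / (3.881 · 3.1623) ≈ 0.0050925
Gain = 20 log₁₀(0.0050925) ≈ -45.86 dB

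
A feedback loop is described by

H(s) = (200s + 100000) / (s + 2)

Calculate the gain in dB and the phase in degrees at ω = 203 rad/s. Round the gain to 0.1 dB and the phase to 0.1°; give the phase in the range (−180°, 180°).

Substitute s = j203:
Numerator: 200(j203) + 100000 = 100000 + j40600
Denominator: (j203) + 2 = 2 + j203
|N| = √(100000² + 40600²) ≈ 1.0793e+05, ∠N ≈ 22.10°
|D| = √(2² + 203²) ≈ 203.01, ∠D ≈ 89.44°
|H| = 1.0793e+05 / 203.01 ≈ 531.65
Gain = 20 log₁₀(531.65) ≈ 54.51 dB
∠H = 22.10° − 89.44° = -67.34°

54.5 dB, -67.3°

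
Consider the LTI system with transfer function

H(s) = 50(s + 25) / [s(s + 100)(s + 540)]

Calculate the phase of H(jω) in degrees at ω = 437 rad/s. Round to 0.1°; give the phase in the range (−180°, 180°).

At s = jω = j437:
zero (s+25): 25 + j437 → |·| = √(25²+437²) = √191594 ≈ 437.71, ∠ = arctan(437/25) ≈ 86.73°
pole (s+100): 100 + j437 → |·| = √(100²+437²) = √200969 ≈ 448.3, ∠ = arctan(437/100) ≈ 77.11°
pole (s+540): 540 + j437 → |·| = √(540²+437²) = √482569 ≈ 694.67, ∠ = arctan(437/540) ≈ 38.98°
pole at origin: |s| = 437, ∠ = 90.00° (in denominator)
∠H = 86.73° − 206.09° = -119.36°

-119.4°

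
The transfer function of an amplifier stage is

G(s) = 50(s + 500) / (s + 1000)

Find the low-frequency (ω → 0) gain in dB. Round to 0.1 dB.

28.0 dB

G(0) = 50·500 / (1000) = 25
20 log₁₀(25) ≈ 27.96 dB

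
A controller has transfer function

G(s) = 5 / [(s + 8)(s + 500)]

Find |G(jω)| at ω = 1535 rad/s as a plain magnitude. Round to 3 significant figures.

At s = jω = j1535:
pole (s+8): 8 + j1535 → |·| = √(8²+1535²) = √2356289 ≈ 1535, ∠ = arctan(1535/8) ≈ 89.70°
pole (s+500): 500 + j1535 → |·| = √(500²+1535²) = √2606225 ≈ 1614.4, ∠ = arctan(1535/500) ≈ 71.96°
|G| = 5 / 2.4781e+06 ≈ 2.0177e-06

2.02e-06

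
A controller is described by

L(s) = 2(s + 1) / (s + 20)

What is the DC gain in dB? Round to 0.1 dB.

L(0) = 2·1 / (20) = 0.1
20 log₁₀(0.1) ≈ -20.00 dB

-20.0 dB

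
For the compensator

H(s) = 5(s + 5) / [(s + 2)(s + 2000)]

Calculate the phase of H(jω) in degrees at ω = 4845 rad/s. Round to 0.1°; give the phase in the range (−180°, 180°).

At s = jω = j4845:
zero (s+5): 5 + j4845 → |·| = √(5²+4845²) = √23474050 ≈ 4845, ∠ = arctan(4845/5) ≈ 89.94°
pole (s+2): 2 + j4845 → |·| = √(2²+4845²) = √23474029 ≈ 4845, ∠ = arctan(4845/2) ≈ 89.98°
pole (s+2000): 2000 + j4845 → |·| = √(2000²+4845²) = √27474025 ≈ 5241.6, ∠ = arctan(4845/2000) ≈ 67.57°
∠H = 89.94° − 157.55° = -67.61°

-67.6°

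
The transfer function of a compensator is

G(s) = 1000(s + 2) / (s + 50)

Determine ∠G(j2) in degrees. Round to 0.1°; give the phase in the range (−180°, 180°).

42.7°

At s = jω = j2:
zero (s+2): 2 + j2 → |·| = √(2²+2²) = √8 ≈ 2.8284, ∠ = arctan(2/2) ≈ 45.00°
pole (s+50): 50 + j2 → |·| = √(50²+2²) = √2504 ≈ 50.04, ∠ = arctan(2/50) ≈ 2.29°
∠G = 45.00° − 2.29° = 42.71°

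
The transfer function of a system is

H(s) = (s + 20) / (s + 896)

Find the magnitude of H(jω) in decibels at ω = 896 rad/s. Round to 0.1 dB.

-3.0 dB

At s = jω = j896:
zero (s+20): 20 + j896 → |·| = √(20²+896²) = √803216 ≈ 896.22, ∠ = arctan(896/20) ≈ 88.72°
pole (s+896): 896 + j896 → |·| = √(896²+896²) = √1605632 ≈ 1267.1, ∠ = arctan(896/896) ≈ 45.00°
|H| = 1 · 896.22 / 1267.1 ≈ 0.7073
Gain = 20 log₁₀(0.7073) ≈ -3.01 dB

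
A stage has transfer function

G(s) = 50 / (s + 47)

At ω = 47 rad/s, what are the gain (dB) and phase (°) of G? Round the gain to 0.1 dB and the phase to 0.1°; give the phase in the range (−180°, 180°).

Substitute s = j47:
Numerator: 50 = 50 + j0
Denominator: (j47) + 47 = 47 + j47
|N| = √(50² + 0²) ≈ 50, ∠N ≈ 0.00°
|D| = √(47² + 47²) ≈ 66.468, ∠D ≈ 45.00°
|G| = 50 / 66.468 ≈ 0.75224
Gain = 20 log₁₀(0.75224) ≈ -2.47 dB
∠G = 0.00° − 45.00° = -45.00°

-2.5 dB, -45.0°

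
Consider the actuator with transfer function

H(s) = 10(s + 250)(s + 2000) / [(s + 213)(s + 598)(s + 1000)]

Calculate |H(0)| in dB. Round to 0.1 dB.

H(0) = 10·250·2000 / (213·598·1000) ≈ 0.039254
20 log₁₀(0.039254) ≈ -28.12 dB

-28.1 dB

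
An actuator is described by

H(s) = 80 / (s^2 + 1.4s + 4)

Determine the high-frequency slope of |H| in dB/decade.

-40 dB/decade

Each pole contributes −20 dB/decade at high frequency; each zero contributes +20 dB/decade.
Net: 0 zero(s) − 2 pole(s) → -40 dB/decade.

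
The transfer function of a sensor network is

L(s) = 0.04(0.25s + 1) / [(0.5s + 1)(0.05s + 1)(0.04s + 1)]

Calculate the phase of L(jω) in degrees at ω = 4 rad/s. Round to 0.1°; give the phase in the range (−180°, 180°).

At ω = 4 rad/s:
zero (1 + j4·0.25) = 1 + j1 → |·| ≈ 1.4142, ∠ ≈ 45.00°
pole (1 + j4·0.5) = 1 + j2 → |·| ≈ 2.2361, ∠ ≈ 63.43°
pole (1 + j4·0.05) = 1 + j0.2 → |·| ≈ 1.0198, ∠ ≈ 11.31°
pole (1 + j4·0.04) = 1 + j0.16 → |·| ≈ 1.0127, ∠ ≈ 9.09°
∠L = (45.00°) − (63.43° + 11.31° + 9.09°) = -38.83°

-38.8°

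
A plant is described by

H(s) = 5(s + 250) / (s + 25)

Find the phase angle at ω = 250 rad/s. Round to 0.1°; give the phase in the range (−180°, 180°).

-39.3°

At s = jω = j250:
zero (s+250): 250 + j250 → |·| = √(250²+250²) = √125000 ≈ 353.55, ∠ = arctan(250/250) ≈ 45.00°
pole (s+25): 25 + j250 → |·| = √(25²+250²) = √63125 ≈ 251.25, ∠ = arctan(250/25) ≈ 84.29°
∠H = 45.00° − 84.29° = -39.29°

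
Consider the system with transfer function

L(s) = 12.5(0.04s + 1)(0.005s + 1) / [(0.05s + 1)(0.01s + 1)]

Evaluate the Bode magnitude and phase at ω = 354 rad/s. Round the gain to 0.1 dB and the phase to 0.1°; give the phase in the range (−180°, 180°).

14.9 dB, -14.5°

At ω = 354 rad/s:
zero (1 + j354·0.04) = 1 + j14.16 → |·| ≈ 14.195, ∠ ≈ 85.96°
zero (1 + j354·0.005) = 1 + j1.77 → |·| ≈ 2.033, ∠ ≈ 60.53°
pole (1 + j354·0.05) = 1 + j17.7 → |·| ≈ 17.728, ∠ ≈ 86.77°
pole (1 + j354·0.01) = 1 + j3.54 → |·| ≈ 3.6785, ∠ ≈ 74.23°
|L| = 12.5 · 14.195 · 2.033 / (17.728 · 3.6785) ≈ 5.5316
Gain = 20 log₁₀(5.5316) ≈ 14.86 dB
∠L = (85.96° + 60.53°) − (86.77° + 74.23°) = -14.51°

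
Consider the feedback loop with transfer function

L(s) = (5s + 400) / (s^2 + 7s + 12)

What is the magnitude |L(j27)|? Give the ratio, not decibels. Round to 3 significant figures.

Substitute s = j27:
Numerator: 5(j27) + 400 = 400 + j135
Denominator: (j27)^2 + 7(j27) + 12 = -717 + j189
|N| = √(400² + 135²) ≈ 422.17, ∠N ≈ 18.65°
|D| = √(717² + 189²) ≈ 741.49, ∠D ≈ 165.23°
|L| = 422.17 / 741.49 ≈ 0.56935

0.569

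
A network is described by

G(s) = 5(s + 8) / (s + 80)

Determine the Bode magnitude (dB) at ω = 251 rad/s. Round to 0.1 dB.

At s = jω = j251:
zero (s+8): 8 + j251 → |·| = √(8²+251²) = √63065 ≈ 251.13, ∠ = arctan(251/8) ≈ 88.17°
pole (s+80): 80 + j251 → |·| = √(80²+251²) = √69401 ≈ 263.44, ∠ = arctan(251/80) ≈ 72.32°
|G| = 5 · 251.13 / 263.44 ≈ 4.7664
Gain = 20 log₁₀(4.7664) ≈ 13.56 dB

13.6 dB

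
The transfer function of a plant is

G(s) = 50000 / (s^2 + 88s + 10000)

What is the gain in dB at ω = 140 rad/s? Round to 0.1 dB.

10.1 dB

At s = jω = j140:
quadratic: (j140)² + 88·j140 + 10000 = -9600 + j12320 → |·| ≈ 15619, ∠ ≈ 127.93°
|G| = 50000 / 15619 ≈ 3.2012
Gain = 20 log₁₀(3.2012) ≈ 10.11 dB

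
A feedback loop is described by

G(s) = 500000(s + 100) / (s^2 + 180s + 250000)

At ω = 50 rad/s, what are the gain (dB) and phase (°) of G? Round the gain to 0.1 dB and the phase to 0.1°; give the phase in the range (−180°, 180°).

47.1 dB, 24.5°

At s = jω = j50:
zero (s+100): 100 + j50 → |·| = √(100²+50²) = √12500 ≈ 111.8, ∠ = arctan(50/100) ≈ 26.57°
quadratic: (j50)² + 180·j50 + 250000 = 247500 + j9000 → |·| ≈ 2.4766e+05, ∠ ≈ 2.08°
|G| = 500000 · 111.8 / 2.4766e+05 ≈ 225.71
Gain = 20 log₁₀(225.71) ≈ 47.07 dB
∠G = 26.57° − 2.08° = 24.49°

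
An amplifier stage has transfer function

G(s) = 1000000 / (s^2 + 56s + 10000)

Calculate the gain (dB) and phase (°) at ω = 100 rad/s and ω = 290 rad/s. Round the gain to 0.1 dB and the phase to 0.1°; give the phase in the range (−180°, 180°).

ω = 100: 45.0 dB, -90.0°; ω = 290: 22.4 dB, -167.6°

At s = jω = j100:
quadratic: (j100)² + 56·j100 + 10000 = 0 + j5600 → |·| ≈ 5600, ∠ ≈ 90.00°
|G| = 1000000 / 5600 ≈ 178.57
Gain = 20 log₁₀(178.57) ≈ 45.04 dB
∠G = 0.00° − 90.00° = -90.00°

At s = jω = j290:
quadratic: (j290)² + 56·j290 + 10000 = -74100 + j16240 → |·| ≈ 75859, ∠ ≈ 167.64°
|G| = 1000000 / 75859 ≈ 13.182
Gain = 20 log₁₀(13.182) ≈ 22.40 dB
∠G = 0.00° − 167.64° = -167.64°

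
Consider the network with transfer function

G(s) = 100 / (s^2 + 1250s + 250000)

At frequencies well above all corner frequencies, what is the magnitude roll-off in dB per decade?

-40 dB/decade

Each pole contributes −20 dB/decade at high frequency; each zero contributes +20 dB/decade.
Net: 0 zero(s) − 2 pole(s) → -40 dB/decade.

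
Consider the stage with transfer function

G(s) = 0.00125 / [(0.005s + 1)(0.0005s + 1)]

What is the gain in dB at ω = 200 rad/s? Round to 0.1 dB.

-61.1 dB

At ω = 200 rad/s:
pole (1 + j200·0.005) = 1 + j1 → |·| ≈ 1.4142, ∠ ≈ 45.00°
pole (1 + j200·0.0005) = 1 + j0.1 → |·| ≈ 1.005, ∠ ≈ 5.71°
|G| = 0.00125 · 1 / (1.4142 · 1.005) ≈ 0.00087949
Gain = 20 log₁₀(0.00087949) ≈ -61.12 dB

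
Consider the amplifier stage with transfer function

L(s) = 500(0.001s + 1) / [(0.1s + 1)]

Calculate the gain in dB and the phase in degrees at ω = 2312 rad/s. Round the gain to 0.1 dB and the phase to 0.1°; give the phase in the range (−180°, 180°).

At ω = 2312 rad/s:
zero (1 + j2312·0.001) = 1 + j2.312 → |·| ≈ 2.519, ∠ ≈ 66.61°
pole (1 + j2312·0.1) = 1 + j231.2 → |·| ≈ 231.2, ∠ ≈ 89.75°
|L| = 500 · 2.519 / (231.2) ≈ 5.4477
Gain = 20 log₁₀(5.4477) ≈ 14.72 dB
∠L = (66.61°) − (89.75°) = -23.14°

14.7 dB, -23.1°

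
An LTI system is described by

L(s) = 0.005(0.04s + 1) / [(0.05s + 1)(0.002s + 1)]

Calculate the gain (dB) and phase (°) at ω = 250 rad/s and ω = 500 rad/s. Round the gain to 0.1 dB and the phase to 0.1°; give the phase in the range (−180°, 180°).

At ω = 250 rad/s:
zero (1 + j250·0.04) = 1 + j10 → |·| ≈ 10.05, ∠ ≈ 84.29°
pole (1 + j250·0.05) = 1 + j12.5 → |·| ≈ 12.54, ∠ ≈ 85.43°
pole (1 + j250·0.002) = 1 + j0.5 → |·| ≈ 1.118, ∠ ≈ 26.57°
|L| = 0.005 · 10.05 / (12.54 · 1.118) ≈ 0.0035842
Gain = 20 log₁₀(0.0035842) ≈ -48.91 dB
∠L = (84.29°) − (85.43° + 26.57°) = -27.71°

At ω = 500 rad/s:
zero (1 + j500·0.04) = 1 + j20 → |·| ≈ 20.025, ∠ ≈ 87.14°
pole (1 + j500·0.05) = 1 + j25 → |·| ≈ 25.02, ∠ ≈ 87.71°
pole (1 + j500·0.002) = 1 + j1 → |·| ≈ 1.4142, ∠ ≈ 45.00°
|L| = 0.005 · 20.025 / (25.02 · 1.4142) ≈ 0.0028297
Gain = 20 log₁₀(0.0028297) ≈ -50.97 dB
∠L = (87.14°) − (87.71° + 45.00°) = -45.57°

ω = 250: -48.9 dB, -27.7°; ω = 500: -51.0 dB, -45.6°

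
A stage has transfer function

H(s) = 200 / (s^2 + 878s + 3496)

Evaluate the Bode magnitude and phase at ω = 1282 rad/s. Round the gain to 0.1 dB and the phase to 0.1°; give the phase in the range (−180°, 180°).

Substitute s = j1282:
Numerator: 200 = 200 + j0
Denominator: (j1282)^2 + 878(j1282) + 3496 = -1640028 + j1125596
|N| = √(200² + 0²) ≈ 200, ∠N ≈ 0.00°
|D| = √(1640028² + 1125596²) ≈ 1.9891e+06, ∠D ≈ 145.54°
|H| = 200 / 1.9891e+06 ≈ 0.00010055
Gain = 20 log₁₀(0.00010055) ≈ -79.95 dB
∠H = 0.00° − 145.54° = -145.54°

-80.0 dB, -145.5°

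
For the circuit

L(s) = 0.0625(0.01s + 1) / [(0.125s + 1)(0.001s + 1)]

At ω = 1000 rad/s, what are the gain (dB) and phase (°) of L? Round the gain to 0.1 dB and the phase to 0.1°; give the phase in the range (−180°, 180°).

At ω = 1000 rad/s:
zero (1 + j1000·0.01) = 1 + j10 → |·| ≈ 10.05, ∠ ≈ 84.29°
pole (1 + j1000·0.125) = 1 + j125 → |·| ≈ 125, ∠ ≈ 89.54°
pole (1 + j1000·0.001) = 1 + j1 → |·| ≈ 1.4142, ∠ ≈ 45.00°
|L| = 0.0625 · 10.05 / (125 · 1.4142) ≈ 0.0035532
Gain = 20 log₁₀(0.0035532) ≈ -48.99 dB
∠L = (84.29°) − (89.54° + 45.00°) = -50.25°

-49.0 dB, -50.3°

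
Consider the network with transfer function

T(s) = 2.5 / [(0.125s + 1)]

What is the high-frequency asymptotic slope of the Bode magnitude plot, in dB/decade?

Each pole contributes −20 dB/decade at high frequency; each zero contributes +20 dB/decade.
Net: 0 zero(s) − 1 pole(s) → -20 dB/decade.

-20 dB/decade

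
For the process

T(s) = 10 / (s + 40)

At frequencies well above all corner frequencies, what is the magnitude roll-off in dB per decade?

Each pole contributes −20 dB/decade at high frequency; each zero contributes +20 dB/decade.
Net: 0 zero(s) − 1 pole(s) → -20 dB/decade.

-20 dB/decade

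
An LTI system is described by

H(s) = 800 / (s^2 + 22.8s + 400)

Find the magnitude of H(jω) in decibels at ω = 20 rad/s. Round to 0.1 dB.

4.9 dB

At s = jω = j20:
quadratic: (j20)² + 22.8·j20 + 400 = 0 + j456 → |·| ≈ 456, ∠ ≈ 90.00°
|H| = 800 / 456 ≈ 1.7544
Gain = 20 log₁₀(1.7544) ≈ 4.88 dB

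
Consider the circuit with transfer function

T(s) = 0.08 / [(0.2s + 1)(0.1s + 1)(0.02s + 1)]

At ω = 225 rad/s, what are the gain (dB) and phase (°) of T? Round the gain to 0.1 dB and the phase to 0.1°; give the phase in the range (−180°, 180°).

At ω = 225 rad/s:
pole (1 + j225·0.2) = 1 + j45 → |·| ≈ 45.011, ∠ ≈ 88.73°
pole (1 + j225·0.1) = 1 + j22.5 → |·| ≈ 22.522, ∠ ≈ 87.46°
pole (1 + j225·0.02) = 1 + j4.5 → |·| ≈ 4.6098, ∠ ≈ 77.47°
|T| = 0.08 · 1 / (45.011 · 22.522 · 4.6098) ≈ 1.7119e-05
Gain = 20 log₁₀(1.7119e-05) ≈ -95.33 dB
∠T = (0°) − (88.73° + 87.46° + 77.47°) = -253.66° ≡ 106.34° (principal value)

-95.3 dB, 106.3°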